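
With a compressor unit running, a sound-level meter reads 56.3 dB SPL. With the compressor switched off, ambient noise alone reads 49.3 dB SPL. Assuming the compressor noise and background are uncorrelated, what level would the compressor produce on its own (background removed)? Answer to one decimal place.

Background correction is a power subtraction:
L_src = 10·log₁₀(10^(56.3/10) − 10^(49.3/10)) = 10·log₁₀(341500) = 55.3 dB SPL.

55.3 dB SPL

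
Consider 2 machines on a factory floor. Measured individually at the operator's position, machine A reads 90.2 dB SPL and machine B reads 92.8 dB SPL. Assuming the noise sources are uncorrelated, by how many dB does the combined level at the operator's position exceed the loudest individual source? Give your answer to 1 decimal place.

Add the sources as powers (linear), then convert back to dB:
L_total = 10·log₁₀(10^(90.2/10) + 10^(92.8/10)) = 94.70 dB SPL.
Excess over the loudest (92.8 dB): 94.70 − 92.8 = 1.9 dB.

1.9 dB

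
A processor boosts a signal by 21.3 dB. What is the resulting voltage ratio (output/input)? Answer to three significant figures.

Voltage ratio = 10^(dB/20).
10^(21.3/20) = 10^(1.065) = 11.6.

11.6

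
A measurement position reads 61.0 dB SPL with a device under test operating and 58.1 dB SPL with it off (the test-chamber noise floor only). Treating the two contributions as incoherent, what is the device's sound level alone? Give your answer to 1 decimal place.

Background correction is a power subtraction:
L_src = 10·log₁₀(10^(61.0/10) − 10^(58.1/10)) = 10·log₁₀(613300) = 57.9 dB SPL.

57.9 dB SPL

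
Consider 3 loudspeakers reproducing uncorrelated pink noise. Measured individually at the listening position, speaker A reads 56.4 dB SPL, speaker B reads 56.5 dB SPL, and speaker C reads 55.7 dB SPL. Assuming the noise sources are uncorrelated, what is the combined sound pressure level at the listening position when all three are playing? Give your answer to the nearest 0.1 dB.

61.0 dB SPL

Incoherent sources sum as intensities:
L_total = 10·log₁₀(10^(56.4/10) + 10^(56.5/10) + 10^(55.7/10)) = 10·log₁₀(1255000) = 61.0 dB SPL.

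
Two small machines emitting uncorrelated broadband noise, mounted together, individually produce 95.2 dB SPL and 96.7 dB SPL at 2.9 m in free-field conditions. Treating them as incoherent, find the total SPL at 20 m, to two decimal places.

82.25 dB SPL

Combined at 2.9 m: 10·log₁₀(10^(95.2/10)+10^(96.7/10)) = 99.025 dB SPL.
Then apply −20·log₁₀(20/2.9) = -16.773 dB → 82.25 dB SPL.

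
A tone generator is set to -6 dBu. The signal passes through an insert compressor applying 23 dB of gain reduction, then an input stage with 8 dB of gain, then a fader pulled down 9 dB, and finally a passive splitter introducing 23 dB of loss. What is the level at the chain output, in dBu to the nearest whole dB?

In dB, series stages simply add:
-6 − 23 + 8 − 9 − 23 = -53 dBu.

-53 dBu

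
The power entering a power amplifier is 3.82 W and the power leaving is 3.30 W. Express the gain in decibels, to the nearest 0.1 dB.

-0.6 dB

For a power ratio, dB = 10·log₁₀(P₂/P₁).
10·log₁₀(3.30/3.82) = 10·log₁₀(0.8639) = -0.6 dB.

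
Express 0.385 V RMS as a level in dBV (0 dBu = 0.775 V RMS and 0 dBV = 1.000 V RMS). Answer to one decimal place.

-8.3 dBV

dBV = 20·log₁₀(V / 1.000 V).
20·log₁₀(0.385/1.000) = -8.3 dBV.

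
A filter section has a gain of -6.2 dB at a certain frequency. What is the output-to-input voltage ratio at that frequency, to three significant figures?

Voltage ratio = 10^(dB/20).
10^(-6.2/20) = 10^(-0.3100) = 0.490.

0.490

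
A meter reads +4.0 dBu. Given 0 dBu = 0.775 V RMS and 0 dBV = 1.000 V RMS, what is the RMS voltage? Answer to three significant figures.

V = 0.775 V × 10^(+4.0/20).
= 0.775 × 1.585 = 1.23 V.

1.23 V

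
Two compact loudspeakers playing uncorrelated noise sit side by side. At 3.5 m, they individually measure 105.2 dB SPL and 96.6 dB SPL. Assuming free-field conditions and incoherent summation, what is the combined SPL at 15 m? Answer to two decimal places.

Combined at 3.5 m: 10·log₁₀(10^(105.2/10)+10^(96.6/10)) = 105.762 dB SPL.
Then apply −20·log₁₀(15/3.5) = -12.640 dB → 93.12 dB SPL.

93.12 dB SPL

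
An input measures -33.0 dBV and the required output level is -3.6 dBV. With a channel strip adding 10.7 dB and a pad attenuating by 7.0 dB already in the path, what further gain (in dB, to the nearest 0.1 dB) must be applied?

The required make-up gain is the shortfall in the dB sum.
G = -3.6 − (-33.0) − 10.7 + 7.0 = 25.7 dB.

25.7 dB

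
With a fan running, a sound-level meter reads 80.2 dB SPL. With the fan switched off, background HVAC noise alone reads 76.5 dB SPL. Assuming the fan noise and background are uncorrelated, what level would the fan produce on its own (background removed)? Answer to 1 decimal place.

Remove the background by subtracting linear intensities:
L_src = 10·log₁₀(10^(80.2/10) − 10^(76.5/10)) = 10·log₁₀(60040000) = 77.8 dB SPL.

77.8 dB SPL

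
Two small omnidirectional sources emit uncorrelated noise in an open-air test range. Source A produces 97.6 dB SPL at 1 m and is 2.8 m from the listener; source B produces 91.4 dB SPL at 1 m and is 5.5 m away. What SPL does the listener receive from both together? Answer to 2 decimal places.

88.92 dB SPL

At the listener: L_A = 97.6 − 20·log₁₀(2.8) = 88.657 dB; L_B = 91.4 − 20·log₁₀(5.5) = 76.593 dB.
Combined: 10·log₁₀(10^(88.657/10)+10^(76.593/10)) = 88.92 dB SPL.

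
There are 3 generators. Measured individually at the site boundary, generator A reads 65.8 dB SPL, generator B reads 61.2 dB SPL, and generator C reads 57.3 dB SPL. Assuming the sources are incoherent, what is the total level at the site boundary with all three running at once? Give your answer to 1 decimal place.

Add the sources as powers (linear), then convert back to dB:
L_total = 10·log₁₀(10^(65.8/10) + 10^(61.2/10) + 10^(57.3/10)) = 10·log₁₀(5657000) = 67.5 dB SPL.

67.5 dB SPL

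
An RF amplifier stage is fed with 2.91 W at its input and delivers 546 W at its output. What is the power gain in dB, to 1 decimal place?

Power ratio → dB uses the 10·log₁₀ form:
10·log₁₀(546/2.91) = 10·log₁₀(187.6) = 22.7 dB.

22.7 dB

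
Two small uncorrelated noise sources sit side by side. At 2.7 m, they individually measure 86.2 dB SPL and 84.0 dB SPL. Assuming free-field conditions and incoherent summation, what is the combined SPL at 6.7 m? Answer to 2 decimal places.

80.35 dB SPL

Combined at 2.7 m: 10·log₁₀(10^(86.2/10)+10^(84.0/10)) = 88.248 dB SPL.
Then apply −20·log₁₀(6.7/2.7) = -7.894 dB → 80.35 dB SPL.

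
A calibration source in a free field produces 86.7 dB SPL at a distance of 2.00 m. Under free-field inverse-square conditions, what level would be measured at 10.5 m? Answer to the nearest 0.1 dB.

72.3 dB SPL

For a point source in a free field, ΔL = −20·log₁₀(d₂/d₁).
ΔL = −20·log₁₀(10.5/2.00) = -14.40 dB, so L₂ = 86.7 + (-14.40) = 72.3 dB SPL.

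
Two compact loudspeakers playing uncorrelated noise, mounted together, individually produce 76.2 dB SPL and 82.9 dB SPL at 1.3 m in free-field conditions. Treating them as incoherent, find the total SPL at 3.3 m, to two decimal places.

75.65 dB SPL

Combined at 1.3 m: 10·log₁₀(10^(76.2/10)+10^(82.9/10)) = 83.741 dB SPL.
Then apply −20·log₁₀(3.3/1.3) = -8.091 dB → 75.65 dB SPL.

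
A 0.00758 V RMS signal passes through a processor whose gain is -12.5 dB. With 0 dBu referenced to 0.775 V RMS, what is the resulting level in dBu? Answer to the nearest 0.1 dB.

Input level: 20·log₁₀(0.00758/0.775) = -40.19 dBu.
Output: -40.19 − 12.5 = -52.7 dBu.

-52.7 dBu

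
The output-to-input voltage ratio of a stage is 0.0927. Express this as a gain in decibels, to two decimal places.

For a voltage ratio, dB = 20·log₁₀(V₂/V₁).
20·log₁₀(0.0927) = -20.66 dB.

-20.66 dB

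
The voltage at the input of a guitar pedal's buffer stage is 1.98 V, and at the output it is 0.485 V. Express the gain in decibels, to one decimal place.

Voltage is an amplitude quantity, so gain = 20·log₁₀(V_out/V_in).
20·log₁₀(0.485/1.98) = 20·log₁₀(0.2449) = -12.2 dB.

-12.2 dB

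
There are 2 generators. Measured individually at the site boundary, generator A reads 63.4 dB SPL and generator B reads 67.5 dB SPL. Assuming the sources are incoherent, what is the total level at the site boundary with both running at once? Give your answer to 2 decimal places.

Uncorrelated sources add in intensity (power), not in dB.
L_total = 10·log₁₀(10^(63.4/10) + 10^(67.5/10)) = 10·log₁₀(7811000) = 68.93 dB SPL.

68.93 dB SPL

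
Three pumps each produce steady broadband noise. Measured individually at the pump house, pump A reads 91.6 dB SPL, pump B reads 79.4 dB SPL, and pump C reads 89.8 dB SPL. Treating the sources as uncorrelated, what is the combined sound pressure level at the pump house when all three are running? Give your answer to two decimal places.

Incoherent sources sum as intensities:
L_total = 10·log₁₀(10^(91.6/10) + 10^(79.4/10) + 10^(89.8/10)) = 10·log₁₀(2488000000) = 93.96 dB SPL.

93.96 dB SPL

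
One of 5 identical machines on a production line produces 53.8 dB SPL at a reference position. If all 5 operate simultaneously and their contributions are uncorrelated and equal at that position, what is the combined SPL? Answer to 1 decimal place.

5 equal incoherent sources raise the level by 10·log₁₀(5) = 6.99 dB.
L_total = 53.8 + 6.99 = 60.8 dB SPL.

60.8 dB SPL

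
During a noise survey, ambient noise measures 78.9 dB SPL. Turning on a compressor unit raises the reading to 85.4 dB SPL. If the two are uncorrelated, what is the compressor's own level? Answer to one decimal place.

Subtract intensities: L_src = 10·log₁₀(10^(L_total/10) − 10^(L_bg/10)).
L_src = 10·log₁₀(10^(85.4/10) − 10^(78.9/10)) = 10·log₁₀(269100000) = 84.3 dB SPL.

84.3 dB SPL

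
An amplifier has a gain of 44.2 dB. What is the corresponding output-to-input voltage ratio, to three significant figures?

Voltage ratio = 10^(dB/20).
10^(44.2/20) = 10^(2.210) = 162.

162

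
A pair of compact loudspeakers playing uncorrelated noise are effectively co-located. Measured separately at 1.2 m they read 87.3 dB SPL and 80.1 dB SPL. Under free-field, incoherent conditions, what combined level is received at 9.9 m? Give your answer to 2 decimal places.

69.73 dB SPL

Combined at 1.2 m: 10·log₁₀(10^(87.3/10)+10^(80.1/10)) = 88.057 dB SPL.
Then apply −20·log₁₀(9.9/1.2) = -18.329 dB → 69.73 dB SPL.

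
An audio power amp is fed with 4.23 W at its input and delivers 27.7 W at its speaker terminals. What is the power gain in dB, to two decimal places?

8.16 dB

Power is a power quantity, so gain = 10·log₁₀(P_out/P_in).
10·log₁₀(27.7/4.23) = 10·log₁₀(6.548) = 8.16 dB.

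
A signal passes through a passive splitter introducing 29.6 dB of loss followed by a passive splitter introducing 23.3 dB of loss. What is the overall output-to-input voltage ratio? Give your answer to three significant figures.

0.00226

Net gain = (−29.6) + (−23.3) = -52.9 dB.
Voltage ratio = 10^(-52.9/20) = 0.00226.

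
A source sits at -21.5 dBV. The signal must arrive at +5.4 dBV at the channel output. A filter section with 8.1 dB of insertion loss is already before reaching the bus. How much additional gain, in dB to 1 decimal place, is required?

35.0 dB

The required make-up gain is the shortfall in the dB sum.
G = +5.4 − (-21.5) + 8.1 = 35.0 dB.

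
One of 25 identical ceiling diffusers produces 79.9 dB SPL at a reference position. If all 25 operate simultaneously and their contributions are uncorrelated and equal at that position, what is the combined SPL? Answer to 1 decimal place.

25 equal incoherent sources raise the level by 10·log₁₀(25) = 13.98 dB.
L_total = 79.9 + 13.98 = 93.9 dB SPL.

93.9 dB SPL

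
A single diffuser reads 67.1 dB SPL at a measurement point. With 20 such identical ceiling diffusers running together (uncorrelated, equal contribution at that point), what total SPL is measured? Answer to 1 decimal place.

20 equal incoherent sources raise the level by 10·log₁₀(20) = 13.01 dB.
L_total = 67.1 + 13.01 = 80.1 dB SPL.

80.1 dB SPL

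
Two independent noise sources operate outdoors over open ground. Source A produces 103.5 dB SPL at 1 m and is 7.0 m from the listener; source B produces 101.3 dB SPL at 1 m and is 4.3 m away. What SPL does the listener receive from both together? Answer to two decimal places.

90.74 dB SPL

At the listener: L_A = 103.5 − 20·log₁₀(7.0) = 86.598 dB; L_B = 101.3 − 20·log₁₀(4.3) = 88.631 dB.
Combined: 10·log₁₀(10^(86.598/10)+10^(88.631/10)) = 90.74 dB SPL.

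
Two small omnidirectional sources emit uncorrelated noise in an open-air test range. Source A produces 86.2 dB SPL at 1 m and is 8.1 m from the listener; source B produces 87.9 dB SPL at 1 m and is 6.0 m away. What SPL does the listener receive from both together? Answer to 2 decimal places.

At the listener: L_A = 86.2 − 20·log₁₀(8.1) = 68.030 dB; L_B = 87.9 − 20·log₁₀(6.0) = 72.337 dB.
Combined: 10·log₁₀(10^(68.030/10)+10^(72.337/10)) = 73.71 dB SPL.

73.71 dB SPL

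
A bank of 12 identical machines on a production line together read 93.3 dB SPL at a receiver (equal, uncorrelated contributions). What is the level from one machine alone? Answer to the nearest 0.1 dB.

12 equal incoherent sources add 10·log₁₀(12) = 10.79 dB over one source.
L_one = 93.3 − 10.79 = 82.5 dB SPL.

82.5 dB SPL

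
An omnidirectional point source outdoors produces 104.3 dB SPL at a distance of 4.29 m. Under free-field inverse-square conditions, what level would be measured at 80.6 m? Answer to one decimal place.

For a point source in a free field, ΔL = −20·log₁₀(d₂/d₁).
ΔL = −20·log₁₀(80.6/4.29) = -25.48 dB, so L₂ = 104.3 + (-25.48) = 78.8 dB SPL.

78.8 dB SPL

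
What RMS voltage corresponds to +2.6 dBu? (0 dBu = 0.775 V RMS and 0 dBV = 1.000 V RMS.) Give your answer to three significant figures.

V = 0.775 V × 10^(+2.6/20).
= 0.775 × 1.349 = 1.05 V.

1.05 V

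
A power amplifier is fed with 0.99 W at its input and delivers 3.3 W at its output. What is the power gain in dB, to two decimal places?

5.23 dB

Power is a power quantity, so gain = 10·log₁₀(P_out/P_in).
10·log₁₀(3.3/0.99) = 10·log₁₀(3.333) = 5.23 dB.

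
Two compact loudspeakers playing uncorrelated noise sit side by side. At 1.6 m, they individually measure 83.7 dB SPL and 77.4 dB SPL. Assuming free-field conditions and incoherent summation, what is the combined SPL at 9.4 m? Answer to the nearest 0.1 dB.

69.2 dB SPL

Combined at 1.6 m: 10·log₁₀(10^(83.7/10)+10^(77.4/10)) = 84.61 dB SPL.
Then apply −20·log₁₀(9.4/1.6) = -15.38 dB → 69.2 dB SPL.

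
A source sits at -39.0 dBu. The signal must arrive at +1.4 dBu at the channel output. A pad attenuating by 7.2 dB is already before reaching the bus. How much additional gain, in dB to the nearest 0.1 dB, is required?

47.6 dB

The required make-up gain is the shortfall in the dB sum.
G = +1.4 − (-39.0) + 7.2 = 47.6 dB.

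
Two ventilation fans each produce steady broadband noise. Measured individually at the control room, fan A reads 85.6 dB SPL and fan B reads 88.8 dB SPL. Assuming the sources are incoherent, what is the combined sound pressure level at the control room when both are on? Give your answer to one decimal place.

Uncorrelated sources add in intensity (power), not in dB.
L_total = 10·log₁₀(10^(85.6/10) + 10^(88.8/10)) = 10·log₁₀(1122000000) = 90.5 dB SPL.

90.5 dB SPL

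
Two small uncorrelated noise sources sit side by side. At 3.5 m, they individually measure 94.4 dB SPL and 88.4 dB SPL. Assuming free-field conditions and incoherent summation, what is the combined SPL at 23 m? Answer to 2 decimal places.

79.02 dB SPL

Combined at 3.5 m: 10·log₁₀(10^(94.4/10)+10^(88.4/10)) = 95.373 dB SPL.
Then apply −20·log₁₀(23/3.5) = -16.353 dB → 79.02 dB SPL.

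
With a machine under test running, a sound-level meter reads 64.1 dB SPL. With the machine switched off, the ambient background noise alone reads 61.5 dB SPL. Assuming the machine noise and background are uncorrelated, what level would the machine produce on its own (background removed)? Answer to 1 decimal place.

Remove the background by subtracting linear intensities:
L_src = 10·log₁₀(10^(64.1/10) − 10^(61.5/10)) = 10·log₁₀(1158000) = 60.6 dB SPL.

60.6 dB SPL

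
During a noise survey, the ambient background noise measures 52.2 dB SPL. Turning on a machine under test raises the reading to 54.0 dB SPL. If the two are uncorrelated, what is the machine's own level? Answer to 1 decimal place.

49.3 dB SPL

Subtract intensities: L_src = 10·log₁₀(10^(L_total/10) − 10^(L_bg/10)).
L_src = 10·log₁₀(10^(54.0/10) − 10^(52.2/10)) = 10·log₁₀(85230) = 49.3 dB SPL.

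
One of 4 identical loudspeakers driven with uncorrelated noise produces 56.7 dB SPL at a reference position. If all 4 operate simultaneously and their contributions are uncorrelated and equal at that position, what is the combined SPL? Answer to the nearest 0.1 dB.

62.7 dB SPL

4 equal incoherent sources raise the level by 10·log₁₀(4) = 6.02 dB.
L_total = 56.7 + 6.02 = 62.7 dB SPL.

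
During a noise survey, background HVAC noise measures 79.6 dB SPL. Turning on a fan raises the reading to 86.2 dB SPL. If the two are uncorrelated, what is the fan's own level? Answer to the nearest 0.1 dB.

85.1 dB SPL

Subtract intensities: L_src = 10·log₁₀(10^(L_total/10) − 10^(L_bg/10)).
L_src = 10·log₁₀(10^(86.2/10) − 10^(79.6/10)) = 10·log₁₀(325700000) = 85.1 dB SPL.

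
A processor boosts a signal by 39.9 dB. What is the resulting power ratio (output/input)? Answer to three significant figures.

Power ratio = 10^(dB/10).
10^(39.9/10) = 10^(3.990) = 9770.

9770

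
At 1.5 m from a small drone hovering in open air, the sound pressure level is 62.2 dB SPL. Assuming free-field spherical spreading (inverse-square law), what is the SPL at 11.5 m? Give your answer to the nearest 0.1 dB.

For a point source in a free field, ΔL = −20·log₁₀(d₂/d₁).
ΔL = −20·log₁₀(11.5/1.5) = -17.69 dB, so L₂ = 62.2 + (-17.69) = 44.5 dB SPL.

44.5 dB SPL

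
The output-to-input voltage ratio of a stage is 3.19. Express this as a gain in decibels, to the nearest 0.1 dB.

Voltage ratio → dB uses the 20·log₁₀ form:
20·log₁₀(3.19) = 10.1 dB.

10.1 dB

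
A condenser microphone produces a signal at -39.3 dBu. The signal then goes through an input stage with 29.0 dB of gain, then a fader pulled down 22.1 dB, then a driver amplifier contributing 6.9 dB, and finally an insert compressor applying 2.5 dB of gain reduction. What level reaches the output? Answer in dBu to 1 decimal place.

Gain stages sum in dB:
-39.3 + 29.0 − 22.1 + 6.9 − 2.5 = -28.0 dBu.

-28.0 dBu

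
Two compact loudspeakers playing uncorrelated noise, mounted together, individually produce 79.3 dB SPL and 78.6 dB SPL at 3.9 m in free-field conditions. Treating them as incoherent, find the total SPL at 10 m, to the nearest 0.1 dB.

73.8 dB SPL

Combined at 3.9 m: 10·log₁₀(10^(79.3/10)+10^(78.6/10)) = 81.97 dB SPL.
Then apply −20·log₁₀(10/3.9) = -8.18 dB → 73.8 dB SPL.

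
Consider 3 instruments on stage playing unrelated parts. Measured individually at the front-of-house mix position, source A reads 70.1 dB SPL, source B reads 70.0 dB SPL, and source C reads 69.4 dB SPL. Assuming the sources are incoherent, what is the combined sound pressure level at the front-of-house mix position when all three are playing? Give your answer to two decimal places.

Add the sources as powers (linear), then convert back to dB:
L_total = 10·log₁₀(10^(70.1/10) + 10^(70.0/10) + 10^(69.4/10)) = 10·log₁₀(28940000) = 74.62 dB SPL.

74.62 dB SPL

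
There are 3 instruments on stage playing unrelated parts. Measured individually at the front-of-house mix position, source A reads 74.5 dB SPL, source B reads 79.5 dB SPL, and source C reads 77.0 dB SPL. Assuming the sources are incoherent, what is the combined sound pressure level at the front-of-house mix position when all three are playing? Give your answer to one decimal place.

Incoherent sources sum as intensities:
L_total = 10·log₁₀(10^(74.5/10) + 10^(79.5/10) + 10^(77.0/10)) = 10·log₁₀(167400000) = 82.2 dB SPL.

82.2 dB SPL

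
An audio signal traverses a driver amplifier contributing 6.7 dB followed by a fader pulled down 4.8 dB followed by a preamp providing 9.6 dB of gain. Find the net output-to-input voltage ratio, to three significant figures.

Net gain = 6.7 + (−4.8) + 9.6 = 11.5 dB.
Voltage ratio = 10^(11.5/20) = 3.76.

3.76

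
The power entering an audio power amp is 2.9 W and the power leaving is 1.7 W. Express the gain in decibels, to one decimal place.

-2.3 dB

For a power ratio, dB = 10·log₁₀(P₂/P₁).
10·log₁₀(1.7/2.9) = 10·log₁₀(0.5862) = -2.3 dB.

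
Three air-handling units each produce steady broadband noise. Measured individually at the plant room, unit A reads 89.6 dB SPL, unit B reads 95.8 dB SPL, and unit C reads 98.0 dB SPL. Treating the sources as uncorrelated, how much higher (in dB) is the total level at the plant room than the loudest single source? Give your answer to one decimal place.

2.4 dB

Incoherent sources sum as intensities:
L_total = 10·log₁₀(10^(89.6/10) + 10^(95.8/10) + 10^(98.0/10)) = 100.42 dB SPL.
Excess over the loudest (98.0 dB): 100.42 − 98.0 = 2.4 dB.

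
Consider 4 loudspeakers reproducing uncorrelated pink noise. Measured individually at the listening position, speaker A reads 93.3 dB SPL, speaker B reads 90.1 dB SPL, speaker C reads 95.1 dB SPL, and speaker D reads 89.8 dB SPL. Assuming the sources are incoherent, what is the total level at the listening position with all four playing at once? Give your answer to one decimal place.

Incoherent sources sum as intensities:
L_total = 10·log₁₀(10^(93.3/10) + 10^(90.1/10) + 10^(95.1/10) + 10^(89.8/10)) = 10·log₁₀(7352000000) = 98.7 dB SPL.

98.7 dB SPL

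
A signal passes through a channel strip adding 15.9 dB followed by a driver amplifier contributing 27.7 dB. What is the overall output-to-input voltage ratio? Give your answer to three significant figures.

Net gain = 15.9 + 27.7 = 43.6 dB.
Voltage ratio = 10^(43.6/20) = 151.

151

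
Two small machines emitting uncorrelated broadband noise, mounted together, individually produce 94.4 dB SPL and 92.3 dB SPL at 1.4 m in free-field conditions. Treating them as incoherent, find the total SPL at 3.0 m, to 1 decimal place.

89.9 dB SPL

Combined at 1.4 m: 10·log₁₀(10^(94.4/10)+10^(92.3/10)) = 96.49 dB SPL.
Then apply −20·log₁₀(3.0/1.4) = -6.62 dB → 89.9 dB SPL.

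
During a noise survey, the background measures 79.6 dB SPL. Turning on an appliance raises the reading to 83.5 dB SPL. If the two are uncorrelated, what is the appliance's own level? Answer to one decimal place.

Remove the background by subtracting linear intensities:
L_src = 10·log₁₀(10^(83.5/10) − 10^(79.6/10)) = 10·log₁₀(132700000) = 81.2 dB SPL.

81.2 dB SPL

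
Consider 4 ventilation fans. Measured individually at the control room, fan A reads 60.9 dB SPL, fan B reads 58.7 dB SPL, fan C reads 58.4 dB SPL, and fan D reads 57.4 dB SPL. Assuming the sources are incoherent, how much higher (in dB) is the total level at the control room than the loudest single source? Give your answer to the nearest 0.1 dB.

Uncorrelated sources add in intensity (power), not in dB.
L_total = 10·log₁₀(10^(60.9/10) + 10^(58.7/10) + 10^(58.4/10) + 10^(57.4/10)) = 65.07 dB SPL.
Excess over the loudest (60.9 dB): 65.07 − 60.9 = 4.2 dB.

4.2 dB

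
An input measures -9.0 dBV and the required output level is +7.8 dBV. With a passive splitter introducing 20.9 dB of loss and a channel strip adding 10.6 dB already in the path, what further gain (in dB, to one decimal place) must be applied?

The required make-up gain is the shortfall in the dB sum.
G = +7.8 − (-9.0) + 20.9 − 10.6 = 27.1 dB.

27.1 dB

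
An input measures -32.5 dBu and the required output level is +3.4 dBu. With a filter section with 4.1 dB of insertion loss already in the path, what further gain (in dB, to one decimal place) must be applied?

The required make-up gain is the shortfall in the dB sum.
G = +3.4 − (-32.5) + 4.1 = 40.0 dB.

40.0 dB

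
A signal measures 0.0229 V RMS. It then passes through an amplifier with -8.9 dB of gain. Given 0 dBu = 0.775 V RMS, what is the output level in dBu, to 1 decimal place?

Input level: 20·log₁₀(0.0229/0.775) = -30.59 dBu.
Output: -30.59 − 8.9 = -39.5 dBu.

-39.5 dBu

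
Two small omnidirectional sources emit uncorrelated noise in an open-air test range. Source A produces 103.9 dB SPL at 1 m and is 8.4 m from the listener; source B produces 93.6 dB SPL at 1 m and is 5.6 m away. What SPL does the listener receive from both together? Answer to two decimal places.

At the listener: L_A = 103.9 − 20·log₁₀(8.4) = 85.414 dB; L_B = 93.6 − 20·log₁₀(5.6) = 78.636 dB.
Combined: 10·log₁₀(10^(85.414/10)+10^(78.636/10)) = 86.24 dB SPL.

86.24 dB SPL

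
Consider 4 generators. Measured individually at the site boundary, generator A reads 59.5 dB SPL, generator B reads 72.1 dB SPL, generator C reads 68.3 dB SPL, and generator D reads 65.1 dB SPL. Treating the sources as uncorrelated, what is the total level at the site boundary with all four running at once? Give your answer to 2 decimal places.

Incoherent sources sum as intensities:
L_total = 10·log₁₀(10^(59.5/10) + 10^(72.1/10) + 10^(68.3/10) + 10^(65.1/10)) = 10·log₁₀(27110000) = 74.33 dB SPL.

74.33 dB SPL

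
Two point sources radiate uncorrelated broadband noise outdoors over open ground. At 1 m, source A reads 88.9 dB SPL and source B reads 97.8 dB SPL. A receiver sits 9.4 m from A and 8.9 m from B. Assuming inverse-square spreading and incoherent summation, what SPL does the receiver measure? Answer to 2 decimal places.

At the listener: L_A = 88.9 − 20·log₁₀(9.4) = 69.437 dB; L_B = 97.8 − 20·log₁₀(8.9) = 78.812 dB.
Combined: 10·log₁₀(10^(69.437/10)+10^(78.812/10)) = 79.29 dB SPL.

79.29 dB SPL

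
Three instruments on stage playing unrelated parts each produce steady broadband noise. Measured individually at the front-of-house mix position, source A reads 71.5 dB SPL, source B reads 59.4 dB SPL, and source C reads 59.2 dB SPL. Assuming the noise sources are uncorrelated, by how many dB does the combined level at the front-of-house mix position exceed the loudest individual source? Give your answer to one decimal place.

Add the sources as powers (linear), then convert back to dB:
L_total = 10·log₁₀(10^(71.5/10) + 10^(59.4/10) + 10^(59.2/10)) = 71.99 dB SPL.
Excess over the loudest (71.5 dB): 71.99 − 71.5 = 0.5 dB.

0.5 dB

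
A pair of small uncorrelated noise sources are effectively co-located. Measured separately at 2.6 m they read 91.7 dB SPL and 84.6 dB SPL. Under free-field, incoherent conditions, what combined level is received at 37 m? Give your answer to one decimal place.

Combined at 2.6 m: 10·log₁₀(10^(91.7/10)+10^(84.6/10)) = 92.47 dB SPL.
Then apply −20·log₁₀(37/2.6) = -23.06 dB → 69.4 dB SPL.

69.4 dB SPL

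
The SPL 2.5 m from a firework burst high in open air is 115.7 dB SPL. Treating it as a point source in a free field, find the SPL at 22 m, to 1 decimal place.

Free-field point source: level drops by 20·log₁₀ of the distance ratio.
ΔL = −20·log₁₀(22/2.5) = -18.89 dB, so L₂ = 115.7 + (-18.89) = 96.8 dB SPL.

96.8 dB SPL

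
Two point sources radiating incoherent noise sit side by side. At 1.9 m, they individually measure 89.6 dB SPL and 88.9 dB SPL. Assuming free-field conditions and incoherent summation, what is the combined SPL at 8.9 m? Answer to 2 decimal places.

78.86 dB SPL

Combined at 1.9 m: 10·log₁₀(10^(89.6/10)+10^(88.9/10)) = 92.274 dB SPL.
Then apply −20·log₁₀(8.9/1.9) = -13.413 dB → 78.86 dB SPL.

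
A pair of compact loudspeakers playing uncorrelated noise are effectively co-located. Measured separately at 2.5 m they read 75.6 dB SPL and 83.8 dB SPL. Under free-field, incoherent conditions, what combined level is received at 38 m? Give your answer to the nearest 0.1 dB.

60.8 dB SPL

Combined at 2.5 m: 10·log₁₀(10^(75.6/10)+10^(83.8/10)) = 84.41 dB SPL.
Then apply −20·log₁₀(38/2.5) = -23.64 dB → 60.8 dB SPL.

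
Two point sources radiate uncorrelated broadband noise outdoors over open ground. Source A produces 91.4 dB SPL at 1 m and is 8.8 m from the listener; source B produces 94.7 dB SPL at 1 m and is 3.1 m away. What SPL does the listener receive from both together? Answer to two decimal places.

85.12 dB SPL

At the listener: L_A = 91.4 − 20·log₁₀(8.8) = 72.510 dB; L_B = 94.7 − 20·log₁₀(3.1) = 84.873 dB.
Combined: 10·log₁₀(10^(72.510/10)+10^(84.873/10)) = 85.12 dB SPL.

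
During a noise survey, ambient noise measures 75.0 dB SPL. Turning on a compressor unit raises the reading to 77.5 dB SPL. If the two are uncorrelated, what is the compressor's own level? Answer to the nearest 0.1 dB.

Subtract intensities: L_src = 10·log₁₀(10^(L_total/10) − 10^(L_bg/10)).
L_src = 10·log₁₀(10^(77.5/10) − 10^(75.0/10)) = 10·log₁₀(24610000) = 73.9 dB SPL.

73.9 dB SPL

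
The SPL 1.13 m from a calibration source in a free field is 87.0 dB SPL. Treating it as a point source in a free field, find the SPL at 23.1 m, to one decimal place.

Inverse-square spreading gives ΔL = −20·log₁₀(d₂/d₁).
ΔL = −20·log₁₀(23.1/1.13) = -26.21 dB, so L₂ = 87.0 + (-26.21) = 60.8 dB SPL.

60.8 dB SPL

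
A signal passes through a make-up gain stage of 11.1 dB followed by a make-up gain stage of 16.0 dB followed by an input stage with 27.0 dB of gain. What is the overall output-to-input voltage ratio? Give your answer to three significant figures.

507

Net gain = 11.1 + 16.0 + 27.0 = 54.1 dB.
Voltage ratio = 10^(54.1/20) = 507.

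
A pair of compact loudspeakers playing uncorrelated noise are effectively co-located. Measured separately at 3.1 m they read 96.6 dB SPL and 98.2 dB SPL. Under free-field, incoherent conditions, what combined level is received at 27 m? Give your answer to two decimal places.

81.68 dB SPL

Combined at 3.1 m: 10·log₁₀(10^(96.6/10)+10^(98.2/10)) = 100.484 dB SPL.
Then apply −20·log₁₀(27/3.1) = -18.800 dB → 81.68 dB SPL.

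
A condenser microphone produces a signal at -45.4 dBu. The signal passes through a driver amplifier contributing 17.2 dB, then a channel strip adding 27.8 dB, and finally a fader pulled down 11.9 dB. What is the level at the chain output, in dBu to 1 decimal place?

In dB, series stages simply add:
-45.4 + 17.2 + 27.8 − 11.9 = -12.3 dBu.

-12.3 dBu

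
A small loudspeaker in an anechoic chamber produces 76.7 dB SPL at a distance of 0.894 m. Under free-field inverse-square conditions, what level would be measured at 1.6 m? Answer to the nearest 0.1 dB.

71.6 dB SPL

Inverse-square spreading gives ΔL = −20·log₁₀(d₂/d₁).
ΔL = −20·log₁₀(1.6/0.894) = -5.06 dB, so L₂ = 76.7 + (-5.06) = 71.6 dB SPL.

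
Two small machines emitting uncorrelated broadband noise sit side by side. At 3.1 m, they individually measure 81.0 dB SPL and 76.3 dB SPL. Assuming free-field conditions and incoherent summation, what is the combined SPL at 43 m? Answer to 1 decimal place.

59.4 dB SPL

Combined at 3.1 m: 10·log₁₀(10^(81.0/10)+10^(76.3/10)) = 82.27 dB SPL.
Then apply −20·log₁₀(43/3.1) = -22.84 dB → 59.4 dB SPL.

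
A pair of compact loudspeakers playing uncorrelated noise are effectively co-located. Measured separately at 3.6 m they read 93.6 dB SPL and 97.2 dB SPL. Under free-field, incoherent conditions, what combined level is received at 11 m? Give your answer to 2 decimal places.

Combined at 3.6 m: 10·log₁₀(10^(93.6/10)+10^(97.2/10)) = 98.773 dB SPL.
Then apply −20·log₁₀(11/3.6) = -9.702 dB → 89.07 dB SPL.

89.07 dB SPL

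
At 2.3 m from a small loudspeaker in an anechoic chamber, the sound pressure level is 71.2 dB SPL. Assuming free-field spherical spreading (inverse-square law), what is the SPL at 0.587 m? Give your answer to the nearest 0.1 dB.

Free-field point source: level drops by 20·log₁₀ of the distance ratio.
ΔL = −20·log₁₀(0.587/2.3) = 11.86 dB, so L₂ = 71.2 + (11.86) = 83.1 dB SPL.

83.1 dB SPL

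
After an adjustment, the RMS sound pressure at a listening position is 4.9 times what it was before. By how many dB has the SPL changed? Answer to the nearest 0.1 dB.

Sound pressure is an amplitude quantity: ΔL = 20·log₁₀(p₂/p₁).
20·log₁₀(4.9) = 13.8 dB.

13.8 dB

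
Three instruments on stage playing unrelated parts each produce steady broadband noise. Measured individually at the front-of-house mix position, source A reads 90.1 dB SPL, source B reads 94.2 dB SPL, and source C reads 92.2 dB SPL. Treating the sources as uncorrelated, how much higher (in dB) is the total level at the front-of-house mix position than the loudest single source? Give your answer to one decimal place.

Incoherent sources sum as intensities:
L_total = 10·log₁₀(10^(90.1/10) + 10^(94.2/10) + 10^(92.2/10)) = 97.25 dB SPL.
Excess over the loudest (94.2 dB): 97.25 − 94.2 = 3.1 dB.

3.1 dB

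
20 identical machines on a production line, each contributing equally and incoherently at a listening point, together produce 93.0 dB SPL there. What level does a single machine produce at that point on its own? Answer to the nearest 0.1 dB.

80.0 dB SPL

20 equal incoherent sources add 10·log₁₀(20) = 13.01 dB over one source.
L_one = 93.0 − 13.01 = 80.0 dB SPL.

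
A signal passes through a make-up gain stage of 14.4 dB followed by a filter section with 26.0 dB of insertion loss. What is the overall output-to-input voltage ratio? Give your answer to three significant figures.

0.263

Net gain = 14.4 + (−26.0) = -11.6 dB.
Voltage ratio = 10^(-11.6/20) = 0.263.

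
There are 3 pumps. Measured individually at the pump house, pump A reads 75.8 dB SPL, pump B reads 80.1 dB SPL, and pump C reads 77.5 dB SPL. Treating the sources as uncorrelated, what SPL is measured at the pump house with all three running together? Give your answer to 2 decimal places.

Incoherent sources sum as intensities:
L_total = 10·log₁₀(10^(75.8/10) + 10^(80.1/10) + 10^(77.5/10)) = 10·log₁₀(196600000) = 82.94 dB SPL.

82.94 dB SPL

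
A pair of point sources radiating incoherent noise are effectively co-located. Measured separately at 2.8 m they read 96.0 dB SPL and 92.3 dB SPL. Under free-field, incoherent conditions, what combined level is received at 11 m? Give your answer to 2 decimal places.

85.66 dB SPL

Combined at 2.8 m: 10·log₁₀(10^(96.0/10)+10^(92.3/10)) = 97.543 dB SPL.
Then apply −20·log₁₀(11/2.8) = -11.885 dB → 85.66 dB SPL.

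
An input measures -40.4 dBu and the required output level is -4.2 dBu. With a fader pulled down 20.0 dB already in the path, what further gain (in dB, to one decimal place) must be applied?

56.2 dB

The required make-up gain is the shortfall in the dB sum.
G = -4.2 − (-40.4) + 20.0 = 56.2 dB.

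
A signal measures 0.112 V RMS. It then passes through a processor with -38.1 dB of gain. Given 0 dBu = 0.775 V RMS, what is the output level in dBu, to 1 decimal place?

Input level: 20·log₁₀(0.112/0.775) = -16.80 dBu.
Output: -16.80 − 38.1 = -54.9 dBu.

-54.9 dBu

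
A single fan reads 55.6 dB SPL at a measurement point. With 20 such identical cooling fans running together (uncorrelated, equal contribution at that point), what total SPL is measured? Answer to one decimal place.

20 equal incoherent sources raise the level by 10·log₁₀(20) = 13.01 dB.
L_total = 55.6 + 13.01 = 68.6 dB SPL.

68.6 dB SPL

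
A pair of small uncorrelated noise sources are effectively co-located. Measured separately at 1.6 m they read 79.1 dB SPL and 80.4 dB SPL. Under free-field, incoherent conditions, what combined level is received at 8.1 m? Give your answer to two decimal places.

68.72 dB SPL

Combined at 1.6 m: 10·log₁₀(10^(79.1/10)+10^(80.4/10)) = 82.809 dB SPL.
Then apply −20·log₁₀(8.1/1.6) = -14.087 dB → 68.72 dB SPL.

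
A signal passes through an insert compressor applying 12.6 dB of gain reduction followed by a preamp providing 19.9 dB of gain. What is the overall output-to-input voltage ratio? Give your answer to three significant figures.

Net gain = (−12.6) + 19.9 = 7.3 dB.
Voltage ratio = 10^(7.3/20) = 2.32.

2.32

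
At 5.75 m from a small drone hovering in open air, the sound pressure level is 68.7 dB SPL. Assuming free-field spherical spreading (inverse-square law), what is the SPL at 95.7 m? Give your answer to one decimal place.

44.3 dB SPL

Free-field point source: level drops by 20·log₁₀ of the distance ratio.
ΔL = −20·log₁₀(95.7/5.75) = -24.42 dB, so L₂ = 68.7 + (-24.42) = 44.3 dB SPL.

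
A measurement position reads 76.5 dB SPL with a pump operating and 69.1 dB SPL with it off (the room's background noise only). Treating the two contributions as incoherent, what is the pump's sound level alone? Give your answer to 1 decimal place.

Background correction is a power subtraction:
L_src = 10·log₁₀(10^(76.5/10) − 10^(69.1/10)) = 10·log₁₀(36540000) = 75.6 dB SPL.

75.6 dB SPL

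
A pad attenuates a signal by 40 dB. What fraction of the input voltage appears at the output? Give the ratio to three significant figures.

0.0100

Voltage ratio = 10^(dB/20).
10^(-40/20) = 10^(-2.000) = 0.0100.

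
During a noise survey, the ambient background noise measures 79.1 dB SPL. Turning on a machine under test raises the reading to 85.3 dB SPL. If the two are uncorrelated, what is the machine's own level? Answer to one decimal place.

84.1 dB SPL

Remove the background by subtracting linear intensities:
L_src = 10·log₁₀(10^(85.3/10) − 10^(79.1/10)) = 10·log₁₀(257600000) = 84.1 dB SPL.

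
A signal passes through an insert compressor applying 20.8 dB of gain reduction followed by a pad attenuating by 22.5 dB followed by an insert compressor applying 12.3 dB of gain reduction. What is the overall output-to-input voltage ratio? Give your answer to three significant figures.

0.00166

Net gain = (−20.8) + (−22.5) + (−12.3) = -55.6 dB.
Voltage ratio = 10^(-55.6/20) = 0.00166.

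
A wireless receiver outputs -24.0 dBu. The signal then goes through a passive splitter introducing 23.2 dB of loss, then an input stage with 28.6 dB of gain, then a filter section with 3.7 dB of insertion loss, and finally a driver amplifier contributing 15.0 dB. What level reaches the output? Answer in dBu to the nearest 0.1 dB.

-7.3 dBu

Gain stages sum in dB:
-24.0 − 23.2 + 28.6 − 3.7 + 15.0 = -7.3 dBu.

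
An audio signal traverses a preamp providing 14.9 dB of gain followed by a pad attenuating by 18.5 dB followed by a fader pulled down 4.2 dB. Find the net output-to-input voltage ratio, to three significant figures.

0.407

Net gain = 14.9 + (−18.5) + (−4.2) = -7.8 dB.
Voltage ratio = 10^(-7.8/20) = 0.407.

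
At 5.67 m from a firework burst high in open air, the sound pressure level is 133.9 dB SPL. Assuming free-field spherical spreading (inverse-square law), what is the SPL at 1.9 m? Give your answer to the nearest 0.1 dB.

143.4 dB SPL

For a point source in a free field, ΔL = −20·log₁₀(d₂/d₁).
ΔL = −20·log₁₀(1.9/5.67) = 9.50 dB, so L₂ = 133.9 + (9.50) = 143.4 dB SPL.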